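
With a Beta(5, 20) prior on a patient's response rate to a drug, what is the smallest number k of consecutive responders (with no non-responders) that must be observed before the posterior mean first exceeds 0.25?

After k responders and 0 non-responders the posterior is Beta(5+k, 20), with mean (5+k)/(5+20+k).
Set (5+k)/(25+k) > 0.25 and solve: k > (0.25·25 − 5)/(1 − 0.25) = 1.667.
The smallest integer exceeding 1.667 is 2.

k = 2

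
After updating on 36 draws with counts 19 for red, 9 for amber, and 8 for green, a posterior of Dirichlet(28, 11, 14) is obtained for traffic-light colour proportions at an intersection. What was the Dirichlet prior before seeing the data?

Dirichlet(9, 2, 6)

For a Dirichlet(α) prior with multinomial counts c, the posterior is Dirichlet(α + c) componentwise.
Subtract each count from the matching posterior parameter: 28−19=9, 11−9=2, 14−8=6.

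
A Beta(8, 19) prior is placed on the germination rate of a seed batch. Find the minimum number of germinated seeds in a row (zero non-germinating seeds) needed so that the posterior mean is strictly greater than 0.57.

k = 18

After k germinated seeds and 0 non-germinating seeds the posterior is Beta(8+k, 19), with mean (8+k)/(8+19+k).
Set (8+k)/(27+k) > 0.57 and solve: k > (0.57·27 − 8)/(1 − 0.57) = 17.186.
The smallest integer exceeding 17.186 is 18.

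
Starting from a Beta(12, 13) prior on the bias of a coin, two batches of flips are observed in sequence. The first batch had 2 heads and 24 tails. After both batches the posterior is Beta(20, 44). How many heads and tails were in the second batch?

6 heads and 7 tails

Because Beta–binomial updating is additive in the counts, the combined data contributed (α_post−α_prior, β_post−β_prior) successes and failures.
Total across both batches: 20−12=8 heads, 44−13=31 tails.
Subtract the first batch: 8−2=6 heads and 31−24=7 tails.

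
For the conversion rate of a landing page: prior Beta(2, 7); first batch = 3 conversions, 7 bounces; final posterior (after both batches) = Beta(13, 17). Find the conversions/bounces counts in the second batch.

8 conversions and 3 bounces

Because Beta–binomial updating is additive in the counts, the combined data contributed (α_post−α_prior, β_post−β_prior) successes and failures.
Total across both batches: 13−2=11 conversions, 17−7=10 bounces.
Subtract the first batch: 11−3=8 conversions and 10−7=3 bounces.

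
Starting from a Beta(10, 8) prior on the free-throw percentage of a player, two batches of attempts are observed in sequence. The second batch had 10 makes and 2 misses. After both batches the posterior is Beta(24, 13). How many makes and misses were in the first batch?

4 makes and 3 misses

Sequential conjugate updates are equivalent to a single update on the pooled data, so total successes = posterior α − prior α and total failures = posterior β − prior β.
Total across both batches: 24−10=14 makes, 13−8=5 misses.
Subtract the second batch: 14−10=4 makes and 5−2=3 misses.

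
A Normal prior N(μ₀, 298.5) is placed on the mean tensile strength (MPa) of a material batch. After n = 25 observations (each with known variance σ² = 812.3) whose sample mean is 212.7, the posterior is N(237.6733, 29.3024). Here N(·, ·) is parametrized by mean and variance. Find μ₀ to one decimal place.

With known observation variance, the Normal–Normal posterior has precision τ_n = τ₀ + n/σ² and mean μ_n = (τ₀μ₀ + (n/σ²)x̄)/τ_n.
Here τ₀ = 1/298.5 = 0.003350 and τ_data = 25/812.3 = 0.030777, so τ_n = 0.034127.
Rearranging for μ₀: μ₀ = (μ_n·τ_n − τ_data·x̄)/τ₀ = (237.6733·0.034127 − 0.030777·212.7) / 0.003350 = 1.564809/0.003350 ≈ 467.1.

μ₀ = 467.1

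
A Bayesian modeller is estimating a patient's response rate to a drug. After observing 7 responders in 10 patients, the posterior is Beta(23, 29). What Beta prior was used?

Under Beta–binomial conjugacy the posterior parameters are (α+s, β+f).
So α = 23 − 7 = 16 and β = 29 − 3 = 26.

Beta(16, 26)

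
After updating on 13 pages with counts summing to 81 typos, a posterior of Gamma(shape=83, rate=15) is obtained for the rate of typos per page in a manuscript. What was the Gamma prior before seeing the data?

A Gamma(α, β) prior (rate parametrization) on a Poisson rate with n observations summing to S gives posterior Gamma(α+S, β+n).
So α = 83 − 81 = 2 and β = 15 − 13 = 2.

Gamma(shape=2, rate=2)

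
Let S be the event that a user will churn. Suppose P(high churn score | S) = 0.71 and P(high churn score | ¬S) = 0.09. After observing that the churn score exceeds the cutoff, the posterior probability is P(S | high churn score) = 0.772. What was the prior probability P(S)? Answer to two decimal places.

In odds form, posterior odds = prior odds × likelihood ratio, so prior odds = posterior odds ÷ LR.
Posterior odds = 0.772/(1−0.772) = 3.3860. LR = 0.71/0.09 = 7.8889.
Prior odds = 3.3860/7.8889 = 0.4292, so P(S) = 0.4292/(1+0.4292) ≈ 0.30.

P(S) = 0.30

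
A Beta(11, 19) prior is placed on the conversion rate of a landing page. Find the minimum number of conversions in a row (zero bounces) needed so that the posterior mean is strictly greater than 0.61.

After k conversions and 0 bounces the posterior is Beta(11+k, 19), with mean (11+k)/(11+19+k).
Set (11+k)/(30+k) > 0.61 and solve: k > (0.61·30 − 11)/(1 − 0.61) = 18.718.
The smallest integer exceeding 18.718 is 19, and checking k=19: (30)/(49) = 0.6122 > 0.61.

k = 19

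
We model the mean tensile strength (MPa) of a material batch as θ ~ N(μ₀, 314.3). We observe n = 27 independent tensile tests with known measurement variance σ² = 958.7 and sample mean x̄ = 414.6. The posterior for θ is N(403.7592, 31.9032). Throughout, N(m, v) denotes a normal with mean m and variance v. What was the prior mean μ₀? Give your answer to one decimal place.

The posterior mean is a precision-weighted average: μ_n = (τ₀μ₀ + τ_data·x̄)/(τ₀+τ_data), with τ₀=1/σ₀² and τ_data=n/σ².
Here τ₀ = 1/314.3 = 0.003182 and τ_data = 27/958.7 = 0.028163, so τ_n = 0.031345.
Rearranging for μ₀: μ₀ = (μ_n·τ_n − τ_data·x̄)/τ₀ = (403.7592·0.031345 − 0.028163·414.6) / 0.003182 = 0.979452/0.003182 ≈ 307.8.

μ₀ = 307.8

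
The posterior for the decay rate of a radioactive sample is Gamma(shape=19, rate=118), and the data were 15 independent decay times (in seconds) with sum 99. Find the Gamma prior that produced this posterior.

For an exponential likelihood with a Gamma(α, β) prior on the rate, n observations with total T give posterior Gamma(α+n, β+T).
So α = 19 − 15 = 4 and β = 118 − 99 = 19.

Gamma(shape=4, rate=19)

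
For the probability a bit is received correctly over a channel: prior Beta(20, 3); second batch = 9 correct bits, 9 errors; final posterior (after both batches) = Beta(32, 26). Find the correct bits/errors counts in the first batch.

Sequential conjugate updates are equivalent to a single update on the pooled data, so total successes = posterior α − prior α and total failures = posterior β − prior β.
Total across both batches: 32−20=12 correct bits, 26−3=23 errors.
Subtract the second batch: 12−9=3 correct bits and 23−9=14 errors.

3 correct bits and 14 errors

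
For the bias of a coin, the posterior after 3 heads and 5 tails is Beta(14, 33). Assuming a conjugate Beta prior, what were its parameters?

Beta(11, 28)

A Beta(a, b) prior with s successes and f failures in binomial data gives a Beta(a+s, b+f) posterior.
Subtract the data counts: 14−3=11, 33−5=28.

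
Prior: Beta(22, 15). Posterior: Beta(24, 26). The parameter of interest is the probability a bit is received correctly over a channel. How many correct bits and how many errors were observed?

2 correct bits and 11 errors

Under Beta–binomial conjugacy the posterior parameters are (a+s, b+f).
Match parameters: s=24−22=2, f=26−15=11.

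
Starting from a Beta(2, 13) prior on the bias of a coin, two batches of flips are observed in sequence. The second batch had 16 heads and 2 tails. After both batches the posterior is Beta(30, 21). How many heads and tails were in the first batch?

Sequential conjugate updates are equivalent to a single update on the pooled data, so total successes = posterior α − prior α and total failures = posterior β − prior β.
Total across both batches: 30−2=28 heads, 21−13=8 tails.
Subtract the second batch: 28−16=12 heads and 8−2=6 tails.

12 heads and 6 tails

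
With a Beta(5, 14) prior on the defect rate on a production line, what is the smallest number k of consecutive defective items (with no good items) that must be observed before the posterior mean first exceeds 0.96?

k = 332

After k defective items and 0 good items the posterior is Beta(5+k, 14), with mean (5+k)/(5+14+k).
Set (5+k)/(19+k) > 0.96 and solve: k > (0.96·19 − 5)/(1 − 0.96) = 331.000.
The smallest integer exceeding 331.000 is 332.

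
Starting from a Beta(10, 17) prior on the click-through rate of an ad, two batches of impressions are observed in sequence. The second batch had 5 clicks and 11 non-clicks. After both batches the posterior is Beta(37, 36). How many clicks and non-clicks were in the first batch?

22 clicks and 8 non-clicks

Sequential conjugate updates are equivalent to a single update on the pooled data, so total successes = posterior α − prior α and total failures = posterior β − prior β.
Total across both batches: 37−10=27 clicks, 36−17=19 non-clicks.
Subtract the second batch: 27−5=22 clicks and 19−11=8 non-clicks.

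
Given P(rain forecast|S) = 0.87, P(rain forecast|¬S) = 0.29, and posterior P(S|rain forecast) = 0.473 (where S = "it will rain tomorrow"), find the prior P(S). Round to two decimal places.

P(S) = 0.23

In odds form, posterior odds = prior odds × likelihood ratio, so prior odds = posterior odds ÷ LR.
Posterior odds = 0.473/(1−0.473) = 0.8975. LR = 0.87/0.29 = 3.0000.
Prior odds = 0.8975/3.0000 = 0.2992, so P(S) = 0.2992/(1+0.2992) ≈ 0.23.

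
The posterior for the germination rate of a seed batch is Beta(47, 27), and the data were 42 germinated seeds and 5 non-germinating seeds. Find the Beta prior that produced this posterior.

Under Beta–binomial conjugacy the posterior parameters are (a+s, b+f).
Subtract the data counts: 47−42=5, 27−5=22.

Beta(5, 22)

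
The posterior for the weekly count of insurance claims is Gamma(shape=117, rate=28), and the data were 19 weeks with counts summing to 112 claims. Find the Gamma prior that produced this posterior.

Gamma–Poisson conjugacy: posterior shape = α + Σxᵢ, posterior rate = β + n.
So α = 117 − 112 = 5 and β = 28 − 19 = 9.

Gamma(shape=5, rate=9)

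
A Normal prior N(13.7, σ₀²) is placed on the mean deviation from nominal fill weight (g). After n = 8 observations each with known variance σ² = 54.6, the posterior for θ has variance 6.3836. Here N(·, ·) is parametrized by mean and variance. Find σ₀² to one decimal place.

σ₀² = 98.7

For the Normal–Normal model with known σ², precisions add: τ_n = τ₀ + n/σ².
So 1/σ₀² = 1/6.3836 − 8/54.6 = 0.156651 − 0.146520 = 0.010131.
Hence σ₀² = 1/0.010131 ≈ 98.7.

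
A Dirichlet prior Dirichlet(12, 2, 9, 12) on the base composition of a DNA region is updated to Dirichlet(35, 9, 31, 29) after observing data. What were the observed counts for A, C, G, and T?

For a Dirichlet(α) prior with multinomial counts c, the posterior is Dirichlet(α + c) componentwise.
Counts are posterior − prior componentwise: 35−12=23, 9−2=7, 31−9=22, 29−12=17.

counts (23, 7, 22, 17)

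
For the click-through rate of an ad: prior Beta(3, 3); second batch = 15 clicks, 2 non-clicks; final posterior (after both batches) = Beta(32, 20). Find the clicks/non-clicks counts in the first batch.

14 clicks and 15 non-clicks

Because Beta–binomial updating is additive in the counts, the combined data contributed (α_post−α_prior, β_post−β_prior) successes and failures.
Total across both batches: 32−3=29 clicks, 20−3=17 non-clicks.
Subtract the second batch: 29−15=14 clicks and 17−2=15 non-clicks.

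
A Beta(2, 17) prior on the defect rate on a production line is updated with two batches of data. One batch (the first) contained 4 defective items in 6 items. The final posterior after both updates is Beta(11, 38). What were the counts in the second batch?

5 defective items and 19 good items

Because Beta–binomial updating is additive in the counts, the combined data contributed (α_post−α_prior, β_post−β_prior) successes and failures.
Total across both batches: 11−2=9 defective items, 38−17=21 good items.
Subtract the first batch: 9−4=5 defective items and 21−2=19 good items.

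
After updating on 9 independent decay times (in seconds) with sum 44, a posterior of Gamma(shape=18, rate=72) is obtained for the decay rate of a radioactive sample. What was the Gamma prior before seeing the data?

For an exponential likelihood with a Gamma(α, β) prior on the rate, n observations with total T give posterior Gamma(α+n, β+T).
So α = 18 − 9 = 9 and β = 72 − 44 = 28.

Gamma(shape=9, rate=28)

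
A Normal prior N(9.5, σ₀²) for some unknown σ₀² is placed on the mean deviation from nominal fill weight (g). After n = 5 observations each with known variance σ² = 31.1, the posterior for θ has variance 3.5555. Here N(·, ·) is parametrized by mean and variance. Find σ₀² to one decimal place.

For the Normal–Normal model with known σ², precisions add: τ_n = τ₀ + n/σ².
So 1/σ₀² = 1/3.5555 − 5/31.1 = 0.281254 − 0.160772 = 0.120482.
Hence σ₀² = 1/0.120482 ≈ 8.3.

σ₀² = 8.3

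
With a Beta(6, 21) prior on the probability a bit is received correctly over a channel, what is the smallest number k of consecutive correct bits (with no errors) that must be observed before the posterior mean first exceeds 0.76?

k = 61

After k correct bits and 0 errors the posterior is Beta(6+k, 21), with mean (6+k)/(6+21+k).
Set (6+k)/(27+k) > 0.76 and solve: k > (0.76·27 − 6)/(1 − 0.76) = 60.500.
The smallest integer exceeding 60.500 is 61, and checking k=61: (67)/(88) = 0.7614 > 0.76.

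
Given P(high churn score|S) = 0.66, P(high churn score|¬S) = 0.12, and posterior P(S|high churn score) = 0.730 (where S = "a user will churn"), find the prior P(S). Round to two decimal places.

Bayes' rule in odds form gives O(S|E) = O(S)·[P(E|S)/P(E|¬S)], hence O(S) = O(S|E)/LR.
Posterior odds = 0.730/(1−0.730) = 2.7037. LR = 0.66/0.12 = 5.5000.
Prior odds = 2.7037/5.5000 = 0.4916, so P(S) = 0.4916/(1+0.4916) ≈ 0.33.

P(S) = 0.33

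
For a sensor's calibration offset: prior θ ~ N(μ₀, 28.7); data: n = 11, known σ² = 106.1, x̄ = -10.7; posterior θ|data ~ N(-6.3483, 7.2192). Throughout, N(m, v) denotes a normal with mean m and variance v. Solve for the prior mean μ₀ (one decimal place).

With known observation variance, the Normal–Normal posterior has precision τ_n = τ₀ + n/σ² and mean μ_n = (τ₀μ₀ + (n/σ²)x̄)/τ_n.
Here τ₀ = 1/28.7 = 0.034843 and τ_data = 11/106.1 = 0.103676, so τ_n = 0.138519.
Rearranging for μ₀: μ₀ = (μ_n·τ_n − τ_data·x̄)/τ₀ = (-6.3483·0.138519 − 0.103676·-10.7) / 0.034843 = 0.229973/0.034843 ≈ 6.6.

μ₀ = 6.6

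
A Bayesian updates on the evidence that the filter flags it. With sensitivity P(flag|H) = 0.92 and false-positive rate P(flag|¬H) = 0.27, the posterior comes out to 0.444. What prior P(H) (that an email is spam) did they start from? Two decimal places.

P(H) = 0.19

In odds form, posterior odds = prior odds × likelihood ratio, so prior odds = posterior odds ÷ LR.
Posterior odds = 0.444/(1−0.444) = 0.7986. LR = 0.92/0.27 = 3.4074.
Prior odds = 0.7986/3.4074 = 0.2344, so P(H) = 0.2344/(1+0.2344) ≈ 0.19.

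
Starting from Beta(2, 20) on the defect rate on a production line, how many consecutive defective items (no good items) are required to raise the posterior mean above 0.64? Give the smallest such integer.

k = 34

After k defective items and 0 good items the posterior is Beta(2+k, 20), with mean (2+k)/(2+20+k).
Set (2+k)/(22+k) > 0.64 and solve: k > (0.64·22 − 2)/(1 − 0.64) = 33.556.
The smallest integer exceeding 33.556 is 34, and checking k=34: (36)/(56) = 0.6429 > 0.64.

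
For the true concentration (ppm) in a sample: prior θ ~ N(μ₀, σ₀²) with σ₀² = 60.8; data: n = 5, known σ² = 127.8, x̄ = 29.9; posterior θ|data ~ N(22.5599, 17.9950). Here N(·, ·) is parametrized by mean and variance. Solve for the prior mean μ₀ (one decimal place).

With known observation variance, the Normal–Normal posterior has precision τ_n = τ₀ + n/σ² and mean μ_n = (τ₀μ₀ + (n/σ²)x̄)/τ_n.
Here τ₀ = 1/60.8 = 0.016447 and τ_data = 5/127.8 = 0.039124, so τ_n = 0.055571.
Rearranging for μ₀: μ₀ = (μ_n·τ_n − τ_data·x̄)/τ₀ = (22.5599·0.055571 − 0.039124·29.9) / 0.016447 = 0.083869/0.016447 ≈ 5.1.

μ₀ = 5.1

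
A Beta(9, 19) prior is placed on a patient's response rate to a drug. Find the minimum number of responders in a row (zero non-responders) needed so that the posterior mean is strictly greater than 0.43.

k = 6

After k responders and 0 non-responders the posterior is Beta(9+k, 19), with mean (9+k)/(9+19+k).
Set (9+k)/(28+k) > 0.43 and solve: k > (0.43·28 − 9)/(1 − 0.43) = 5.333.
The smallest integer exceeding 5.333 is 6.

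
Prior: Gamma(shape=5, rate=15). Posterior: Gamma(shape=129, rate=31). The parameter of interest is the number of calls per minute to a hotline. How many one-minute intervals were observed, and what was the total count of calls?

n = 16 one-minute intervals with total 124 calls

A Gamma(α, β) prior (rate parametrization) on a Poisson rate with n observations summing to S gives posterior Gamma(α+S, β+n).
Matching: Σxᵢ = 129 − 5 = 124 and n = 31 − 15 = 16.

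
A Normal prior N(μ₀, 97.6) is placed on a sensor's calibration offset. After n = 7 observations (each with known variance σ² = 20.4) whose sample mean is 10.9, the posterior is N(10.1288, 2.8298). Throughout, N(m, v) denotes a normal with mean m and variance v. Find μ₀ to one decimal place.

The posterior mean is a precision-weighted average: μ_n = (τ₀μ₀ + τ_data·x̄)/(τ₀+τ_data), with τ₀=1/σ₀² and τ_data=n/σ².
Here τ₀ = 1/97.6 = 0.010246 and τ_data = 7/20.4 = 0.343137, so τ_n = 0.353383.
Rearranging for μ₀: μ₀ = (μ_n·τ_n − τ_data·x̄)/τ₀ = (10.1288·0.353383 − 0.343137·10.9) / 0.010246 = -0.160848/0.010246 ≈ -15.7.

μ₀ = -15.7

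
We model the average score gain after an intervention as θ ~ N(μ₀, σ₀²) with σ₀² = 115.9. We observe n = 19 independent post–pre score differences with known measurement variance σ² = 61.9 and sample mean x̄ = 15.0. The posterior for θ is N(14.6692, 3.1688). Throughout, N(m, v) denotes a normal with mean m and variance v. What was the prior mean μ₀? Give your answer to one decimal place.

μ₀ = 2.9

With known observation variance, the Normal–Normal posterior has precision τ_n = τ₀ + n/σ² and mean μ_n = (τ₀μ₀ + (n/σ²)x̄)/τ_n.
Here τ₀ = 1/115.9 = 0.008628 and τ_data = 19/61.9 = 0.306947, so τ_n = 0.315575.
Rearranging for μ₀: μ₀ = (μ_n·τ_n − τ_data·x̄)/τ₀ = (14.6692·0.315575 − 0.306947·15.0) / 0.008628 = 0.025028/0.008628 ≈ 2.9.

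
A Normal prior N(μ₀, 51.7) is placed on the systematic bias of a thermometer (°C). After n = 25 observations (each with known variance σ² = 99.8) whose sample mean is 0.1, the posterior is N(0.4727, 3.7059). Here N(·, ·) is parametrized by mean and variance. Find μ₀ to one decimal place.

μ₀ = 5.3

The posterior mean is a precision-weighted average: μ_n = (τ₀μ₀ + τ_data·x̄)/(τ₀+τ_data), with τ₀=1/σ₀² and τ_data=n/σ².
Here τ₀ = 1/51.7 = 0.019342 and τ_data = 25/99.8 = 0.250501, so τ_n = 0.269843.
Rearranging for μ₀: μ₀ = (μ_n·τ_n − τ_data·x̄)/τ₀ = (0.4727·0.269843 − 0.250501·0.1) / 0.019342 = 0.102505/0.019342 ≈ 5.3.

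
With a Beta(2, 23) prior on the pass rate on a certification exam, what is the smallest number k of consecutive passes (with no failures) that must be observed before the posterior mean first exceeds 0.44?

k = 17

After k passes and 0 failures the posterior is Beta(2+k, 23), with mean (2+k)/(2+23+k).
Set (2+k)/(25+k) > 0.44 and solve: k > (0.44·25 − 2)/(1 − 0.44) = 16.071.
The smallest integer exceeding 16.071 is 17, and checking k=17: (19)/(42) = 0.4524 > 0.44.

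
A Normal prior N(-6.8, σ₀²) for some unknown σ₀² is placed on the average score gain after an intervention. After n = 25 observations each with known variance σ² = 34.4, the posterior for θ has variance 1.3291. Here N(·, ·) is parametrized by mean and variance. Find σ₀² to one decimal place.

σ₀² = 39.0

For the Normal–Normal model with known σ², precisions add: τ_n = τ₀ + n/σ².
So 1/σ₀² = 1/1.3291 − 25/34.4 = 0.752389 − 0.726744 = 0.025645.
Hence σ₀² = 1/0.025645 ≈ 39.0.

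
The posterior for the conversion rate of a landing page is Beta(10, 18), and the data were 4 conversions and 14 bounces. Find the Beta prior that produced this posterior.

A Beta(α, β) prior with s successes and f failures in binomial data gives a Beta(α+s, β+f) posterior.
Subtract the data counts: 10−4=6, 18−14=4.

Beta(6, 4)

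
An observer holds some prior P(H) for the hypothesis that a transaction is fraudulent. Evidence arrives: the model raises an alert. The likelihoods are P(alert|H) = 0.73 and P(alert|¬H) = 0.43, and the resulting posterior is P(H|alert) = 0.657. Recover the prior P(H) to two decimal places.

In odds form, posterior odds = prior odds × likelihood ratio, so prior odds = posterior odds ÷ LR.
Posterior odds = 0.657/(1−0.657) = 1.9155. LR = 0.73/0.43 = 1.6977.
Prior odds = 1.9155/1.6977 = 1.1283, so P(H) = 1.1283/(1+1.1283) ≈ 0.53.

P(H) = 0.53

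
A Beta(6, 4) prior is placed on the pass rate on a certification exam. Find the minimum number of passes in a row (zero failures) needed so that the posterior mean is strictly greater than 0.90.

k = 31

After k passes and 0 failures the posterior is Beta(6+k, 4), with mean (6+k)/(6+4+k).
Set (6+k)/(10+k) > 0.90 and solve: k > (0.90·10 − 6)/(1 − 0.90) = 30.000.
The smallest integer exceeding 30.000 is 31, and checking k=31: (37)/(41) = 0.9024 > 0.90.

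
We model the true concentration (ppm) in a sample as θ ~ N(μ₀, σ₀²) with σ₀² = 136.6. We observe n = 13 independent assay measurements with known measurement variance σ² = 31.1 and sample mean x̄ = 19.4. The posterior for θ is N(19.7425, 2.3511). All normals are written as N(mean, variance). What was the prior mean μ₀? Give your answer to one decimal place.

μ₀ = 39.3

The posterior mean is a precision-weighted average: μ_n = (τ₀μ₀ + τ_data·x̄)/(τ₀+τ_data), with τ₀=1/σ₀² and τ_data=n/σ².
Here τ₀ = 1/136.6 = 0.007321 and τ_data = 13/31.1 = 0.418006, so τ_n = 0.425327.
Rearranging for μ₀: μ₀ = (μ_n·τ_n − τ_data·x̄)/τ₀ = (19.7425·0.425327 − 0.418006·19.4) / 0.007321 = 0.287702/0.007321 ≈ 39.3.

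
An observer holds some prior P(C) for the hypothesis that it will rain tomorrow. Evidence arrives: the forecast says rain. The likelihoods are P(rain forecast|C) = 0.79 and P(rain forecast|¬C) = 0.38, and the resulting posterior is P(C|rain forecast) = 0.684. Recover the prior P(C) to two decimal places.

P(C) = 0.51

Bayes' rule in odds form gives O(C|E) = O(C)·[P(E|C)/P(E|¬C)], hence O(C) = O(C|E)/LR.
Posterior odds = 0.684/(1−0.684) = 2.1646. LR = 0.79/0.38 = 2.0789.
Prior odds = 2.1646/2.0789 = 1.0412, so P(C) = 1.0412/(1+1.0412) ≈ 0.51.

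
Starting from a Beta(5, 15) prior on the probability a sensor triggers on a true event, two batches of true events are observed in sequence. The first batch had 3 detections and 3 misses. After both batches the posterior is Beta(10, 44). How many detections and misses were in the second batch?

2 detections and 26 misses

Because Beta–binomial updating is additive in the counts, the combined data contributed (α_post−α_prior, β_post−β_prior) successes and failures.
Total across both batches: 10−5=5 detections, 44−15=29 misses.
Subtract the first batch: 5−3=2 detections and 29−3=26 misses.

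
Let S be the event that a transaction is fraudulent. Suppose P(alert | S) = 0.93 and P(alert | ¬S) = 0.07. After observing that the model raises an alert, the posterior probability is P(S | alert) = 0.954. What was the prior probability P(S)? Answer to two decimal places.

P(S) = 0.61

Bayes' rule in odds form gives O(S|E) = O(S)·[P(E|S)/P(E|¬S)], hence O(S) = O(S|E)/LR.
Posterior odds = 0.954/(1−0.954) = 20.7391. LR = 0.93/0.07 = 13.2857.
Prior odds = 20.7391/13.2857 = 1.5610, so P(S) = 1.5610/(1+1.5610) ≈ 0.61.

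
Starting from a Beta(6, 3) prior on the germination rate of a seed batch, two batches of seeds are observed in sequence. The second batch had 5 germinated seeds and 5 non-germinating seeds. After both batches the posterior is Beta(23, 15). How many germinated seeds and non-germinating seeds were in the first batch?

12 germinated seeds and 7 non-germinating seeds

Sequential conjugate updates are equivalent to a single update on the pooled data, so total successes = posterior α − prior α and total failures = posterior β − prior β.
Total across both batches: 23−6=17 germinated seeds, 15−3=12 non-germinating seeds.
Subtract the second batch: 17−5=12 germinated seeds and 12−5=7 non-germinating seeds.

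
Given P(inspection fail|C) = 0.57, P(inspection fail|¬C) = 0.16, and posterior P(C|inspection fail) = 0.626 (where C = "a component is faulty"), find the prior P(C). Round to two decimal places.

P(C) = 0.32

In odds form, posterior odds = prior odds × likelihood ratio, so prior odds = posterior odds ÷ LR.
Posterior odds = 0.626/(1−0.626) = 1.6738. LR = 0.57/0.16 = 3.5625.
Prior odds = 1.6738/3.5625 = 0.4698, so P(C) = 0.4698/(1+0.4698) ≈ 0.32.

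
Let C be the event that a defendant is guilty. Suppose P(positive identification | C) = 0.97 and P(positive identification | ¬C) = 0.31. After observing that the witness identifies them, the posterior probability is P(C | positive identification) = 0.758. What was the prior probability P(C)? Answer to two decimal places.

In odds form, posterior odds = prior odds × likelihood ratio, so prior odds = posterior odds ÷ LR.
Posterior odds = 0.758/(1−0.758) = 3.1322. LR = 0.97/0.31 = 3.1290.
Prior odds = 3.1322/3.1290 = 1.0010, so P(C) = 1.0010/(1+1.0010) ≈ 0.50.

P(C) = 0.50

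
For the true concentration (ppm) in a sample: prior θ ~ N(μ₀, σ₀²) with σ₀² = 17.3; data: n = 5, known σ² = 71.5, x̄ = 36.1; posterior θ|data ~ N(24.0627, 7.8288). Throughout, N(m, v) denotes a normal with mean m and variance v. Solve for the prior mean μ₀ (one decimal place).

With known observation variance, the Normal–Normal posterior has precision τ_n = τ₀ + n/σ² and mean μ_n = (τ₀μ₀ + (n/σ²)x̄)/τ_n.
Here τ₀ = 1/17.3 = 0.057803 and τ_data = 5/71.5 = 0.069930, so τ_n = 0.127733.
Rearranging for μ₀: μ₀ = (μ_n·τ_n − τ_data·x̄)/τ₀ = (24.0627·0.127733 − 0.069930·36.1) / 0.057803 = 0.549128/0.057803 ≈ 9.5.

μ₀ = 9.5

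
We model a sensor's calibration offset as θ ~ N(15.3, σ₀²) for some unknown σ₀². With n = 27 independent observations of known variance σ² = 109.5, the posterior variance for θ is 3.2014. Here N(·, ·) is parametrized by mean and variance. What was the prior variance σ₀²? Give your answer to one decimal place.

For the Normal–Normal model with known σ², precisions add: τ_n = τ₀ + n/σ².
So 1/σ₀² = 1/3.2014 − 27/109.5 = 0.312363 − 0.246575 = 0.065788.
Hence σ₀² = 1/0.065788 ≈ 15.2.

σ₀² = 15.2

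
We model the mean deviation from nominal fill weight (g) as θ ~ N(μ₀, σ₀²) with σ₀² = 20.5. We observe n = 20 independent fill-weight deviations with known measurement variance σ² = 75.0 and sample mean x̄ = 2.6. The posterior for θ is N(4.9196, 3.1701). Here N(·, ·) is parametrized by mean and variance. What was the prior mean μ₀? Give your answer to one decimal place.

μ₀ = 17.6

With known observation variance, the Normal–Normal posterior has precision τ_n = τ₀ + n/σ² and mean μ_n = (τ₀μ₀ + (n/σ²)x̄)/τ_n.
Here τ₀ = 1/20.5 = 0.048780 and τ_data = 20/75.0 = 0.266667, so τ_n = 0.315447.
Rearranging for μ₀: μ₀ = (μ_n·τ_n − τ_data·x̄)/τ₀ = (4.9196·0.315447 − 0.266667·2.6) / 0.048780 = 0.858539/0.048780 ≈ 17.6.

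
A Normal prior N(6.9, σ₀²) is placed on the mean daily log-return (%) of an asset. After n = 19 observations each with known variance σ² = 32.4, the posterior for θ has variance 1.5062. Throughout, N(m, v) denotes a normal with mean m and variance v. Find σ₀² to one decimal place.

σ₀² = 12.9

Posterior precision equals prior precision plus data precision: 1/σ_n² = 1/σ₀² + n/σ².
So 1/σ₀² = 1/1.5062 − 19/32.4 = 0.663922 − 0.586420 = 0.077502.
Hence σ₀² = 1/0.077502 ≈ 12.9.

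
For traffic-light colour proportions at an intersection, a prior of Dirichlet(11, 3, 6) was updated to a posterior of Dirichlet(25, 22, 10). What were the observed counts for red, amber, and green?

For a Dirichlet(α) prior with multinomial counts c, the posterior is Dirichlet(α + c) componentwise.
Counts are posterior − prior componentwise: 25−11=14, 22−3=19, 10−6=4.

counts (14, 19, 4)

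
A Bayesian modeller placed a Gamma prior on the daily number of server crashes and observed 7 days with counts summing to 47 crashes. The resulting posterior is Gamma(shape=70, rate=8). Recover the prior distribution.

Gamma–Poisson conjugacy: posterior shape = α + Σxᵢ, posterior rate = β + n.
So α = 70 − 47 = 23 and β = 8 − 7 = 1.

Gamma(shape=23, rate=1)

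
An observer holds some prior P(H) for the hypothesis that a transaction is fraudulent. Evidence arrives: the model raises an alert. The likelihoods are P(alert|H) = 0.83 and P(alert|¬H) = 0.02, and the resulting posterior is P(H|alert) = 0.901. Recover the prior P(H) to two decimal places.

P(H) = 0.18

In odds form, posterior odds = prior odds × likelihood ratio, so prior odds = posterior odds ÷ LR.
Posterior odds = 0.901/(1−0.901) = 9.1010. LR = 0.83/0.02 = 41.5000.
Prior odds = 9.1010/41.5000 = 0.2193, so P(H) = 0.2193/(1+0.2193) ≈ 0.18.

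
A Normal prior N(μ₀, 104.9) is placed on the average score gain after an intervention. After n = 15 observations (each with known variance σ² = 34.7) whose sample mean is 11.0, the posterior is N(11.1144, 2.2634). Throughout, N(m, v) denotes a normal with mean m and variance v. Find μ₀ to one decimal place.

With known observation variance, the Normal–Normal posterior has precision τ_n = τ₀ + n/σ² and mean μ_n = (τ₀μ₀ + (n/σ²)x̄)/τ_n.
Here τ₀ = 1/104.9 = 0.009533 and τ_data = 15/34.7 = 0.432277, so τ_n = 0.441810.
Rearranging for μ₀: μ₀ = (μ_n·τ_n − τ_data·x̄)/τ₀ = (11.1144·0.441810 − 0.432277·11.0) / 0.009533 = 0.155406/0.009533 ≈ 16.3.

μ₀ = 16.3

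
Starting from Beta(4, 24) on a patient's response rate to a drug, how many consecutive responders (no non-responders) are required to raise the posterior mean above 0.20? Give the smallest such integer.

After k responders and 0 non-responders the posterior is Beta(4+k, 24), with mean (4+k)/(4+24+k).
Set (4+k)/(28+k) > 0.20 and solve: k > (0.20·28 − 4)/(1 − 0.20) = 2.000.
The smallest integer exceeding 2.000 is 3, and checking k=3: (7)/(31) = 0.2258 > 0.20.

k = 3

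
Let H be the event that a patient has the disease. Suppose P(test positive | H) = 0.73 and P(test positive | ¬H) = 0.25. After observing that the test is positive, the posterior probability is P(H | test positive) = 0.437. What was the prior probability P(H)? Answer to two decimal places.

P(H) = 0.21

Bayes' rule in odds form gives O(H|E) = O(H)·[P(E|H)/P(E|¬H)], hence O(H) = O(H|E)/LR.
Posterior odds = 0.437/(1−0.437) = 0.7762. LR = 0.73/0.25 = 2.9200.
Prior odds = 0.7762/2.9200 = 0.2658, so P(H) = 0.2658/(1+0.2658) ≈ 0.21.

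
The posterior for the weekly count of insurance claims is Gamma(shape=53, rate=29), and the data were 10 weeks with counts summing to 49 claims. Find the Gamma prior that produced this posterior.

Gamma(shape=4, rate=19)

Gamma–Poisson conjugacy: posterior shape = α + Σxᵢ, posterior rate = β + n.
So α = 53 − 49 = 4 and β = 29 − 10 = 19.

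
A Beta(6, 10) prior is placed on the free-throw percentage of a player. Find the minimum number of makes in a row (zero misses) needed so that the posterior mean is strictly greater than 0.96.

k = 235

After k makes and 0 misses the posterior is Beta(6+k, 10), with mean (6+k)/(6+10+k).
Set (6+k)/(16+k) > 0.96 and solve: k > (0.96·16 − 6)/(1 − 0.96) = 234.000.
The smallest integer exceeding 234.000 is 235, and checking k=235: (241)/(251) = 0.9602 > 0.96.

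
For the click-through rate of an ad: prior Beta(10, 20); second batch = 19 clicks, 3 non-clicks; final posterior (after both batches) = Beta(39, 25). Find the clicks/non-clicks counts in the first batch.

10 clicks and 2 non-clicks

Because Beta–binomial updating is additive in the counts, the combined data contributed (α_post−α_prior, β_post−β_prior) successes and failures.
Total across both batches: 39−10=29 clicks, 25−20=5 non-clicks.
Subtract the second batch: 29−19=10 clicks and 5−3=2 non-clicks.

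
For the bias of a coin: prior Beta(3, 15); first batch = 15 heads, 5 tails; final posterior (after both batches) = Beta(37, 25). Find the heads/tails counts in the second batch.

19 heads and 5 tails

Sequential conjugate updates are equivalent to a single update on the pooled data, so total successes = posterior α − prior α and total failures = posterior β − prior β.
Total across both batches: 37−3=34 heads, 25−15=10 tails.
Subtract the first batch: 34−15=19 heads and 10−5=5 tails.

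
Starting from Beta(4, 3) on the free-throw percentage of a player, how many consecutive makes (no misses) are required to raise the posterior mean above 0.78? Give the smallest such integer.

k = 7

After k makes and 0 misses the posterior is Beta(4+k, 3), with mean (4+k)/(4+3+k).
Set (4+k)/(7+k) > 0.78 and solve: k > (0.78·7 − 4)/(1 − 0.78) = 6.636.
The smallest integer exceeding 6.636 is 7, and checking k=7: (11)/(14) = 0.7857 > 0.78.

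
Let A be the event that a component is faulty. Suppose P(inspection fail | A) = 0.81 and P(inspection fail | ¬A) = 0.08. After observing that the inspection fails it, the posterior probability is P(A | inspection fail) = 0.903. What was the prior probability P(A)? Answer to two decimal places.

P(A) = 0.48

In odds form, posterior odds = prior odds × likelihood ratio, so prior odds = posterior odds ÷ LR.
Posterior odds = 0.903/(1−0.903) = 9.3093. LR = 0.81/0.08 = 10.1250.
Prior odds = 9.3093/10.1250 = 0.9194, so P(A) = 0.9194/(1+0.9194) ≈ 0.48.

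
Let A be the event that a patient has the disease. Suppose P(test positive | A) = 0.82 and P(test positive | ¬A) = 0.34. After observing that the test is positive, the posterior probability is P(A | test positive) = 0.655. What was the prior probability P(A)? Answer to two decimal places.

Bayes' rule in odds form gives O(A|E) = O(A)·[P(E|A)/P(E|¬A)], hence O(A) = O(A|E)/LR.
Posterior odds = 0.655/(1−0.655) = 1.8986. LR = 0.82/0.34 = 2.4118.
Prior odds = 1.8986/2.4118 = 0.7872, so P(A) = 0.7872/(1+0.7872) ≈ 0.44.

P(A) = 0.44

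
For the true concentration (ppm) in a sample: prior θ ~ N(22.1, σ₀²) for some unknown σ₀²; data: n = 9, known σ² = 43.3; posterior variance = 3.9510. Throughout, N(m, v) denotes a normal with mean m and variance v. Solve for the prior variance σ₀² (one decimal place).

σ₀² = 22.1

For the Normal–Normal model with known σ², precisions add: τ_n = τ₀ + n/σ².
So 1/σ₀² = 1/3.9510 − 9/43.3 = 0.253100 − 0.207852 = 0.045248.
Hence σ₀² = 1/0.045248 ≈ 22.1.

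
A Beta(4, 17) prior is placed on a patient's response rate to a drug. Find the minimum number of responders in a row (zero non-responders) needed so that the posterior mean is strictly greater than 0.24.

k = 2

After k responders and 0 non-responders the posterior is Beta(4+k, 17), with mean (4+k)/(4+17+k).
Set (4+k)/(21+k) > 0.24 and solve: k > (0.24·21 − 4)/(1 − 0.24) = 1.368.
The smallest integer exceeding 1.368 is 2.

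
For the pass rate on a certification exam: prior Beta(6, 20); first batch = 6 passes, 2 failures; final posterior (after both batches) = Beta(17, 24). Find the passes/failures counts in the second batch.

5 passes and 2 failures

Sequential conjugate updates are equivalent to a single update on the pooled data, so total successes = posterior α − prior α and total failures = posterior β − prior β.
Total across both batches: 17−6=11 passes, 24−20=4 failures.
Subtract the first batch: 11−6=5 passes and 4−2=2 failures.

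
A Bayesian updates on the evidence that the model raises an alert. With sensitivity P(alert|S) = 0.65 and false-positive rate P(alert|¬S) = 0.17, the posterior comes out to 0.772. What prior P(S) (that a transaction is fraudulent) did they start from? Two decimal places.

In odds form, posterior odds = prior odds × likelihood ratio, so prior odds = posterior odds ÷ LR.
Posterior odds = 0.772/(1−0.772) = 3.3860. LR = 0.65/0.17 = 3.8235.
Prior odds = 3.3860/3.8235 = 0.8856, so P(S) = 0.8856/(1+0.8856) ≈ 0.47.

P(S) = 0.47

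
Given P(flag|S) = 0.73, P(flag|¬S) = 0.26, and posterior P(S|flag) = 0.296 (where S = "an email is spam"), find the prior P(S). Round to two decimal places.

P(S) = 0.13

In odds form, posterior odds = prior odds × likelihood ratio, so prior odds = posterior odds ÷ LR.
Posterior odds = 0.296/(1−0.296) = 0.4205. LR = 0.73/0.26 = 2.8077.
Prior odds = 0.4205/2.8077 = 0.1498, so P(S) = 0.1498/(1+0.1498) ≈ 0.13.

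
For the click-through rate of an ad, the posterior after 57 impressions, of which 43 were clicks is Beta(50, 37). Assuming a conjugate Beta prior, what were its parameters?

Beta(7, 23)

Beta is conjugate to the binomial likelihood: posterior = Beta(a+s, b+f).
Subtract the data counts: 50−43=7, 37−14=23.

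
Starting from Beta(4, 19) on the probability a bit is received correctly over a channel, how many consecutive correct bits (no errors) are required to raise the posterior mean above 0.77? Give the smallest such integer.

After k correct bits and 0 errors the posterior is Beta(4+k, 19), with mean (4+k)/(4+19+k).
Set (4+k)/(23+k) > 0.77 and solve: k > (0.77·23 − 4)/(1 − 0.77) = 59.609.
The smallest integer exceeding 59.609 is 60.

k = 60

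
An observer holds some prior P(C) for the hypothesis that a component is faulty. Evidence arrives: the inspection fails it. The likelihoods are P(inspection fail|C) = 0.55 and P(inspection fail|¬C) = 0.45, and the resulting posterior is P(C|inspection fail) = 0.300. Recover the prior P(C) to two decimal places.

Bayes' rule in odds form gives O(C|E) = O(C)·[P(E|C)/P(E|¬C)], hence O(C) = O(C|E)/LR.
Posterior odds = 0.300/(1−0.300) = 0.4286. LR = 0.55/0.45 = 1.2222.
Prior odds = 0.4286/1.2222 = 0.3507, so P(C) = 0.3507/(1+0.3507) ≈ 0.26.

P(C) = 0.26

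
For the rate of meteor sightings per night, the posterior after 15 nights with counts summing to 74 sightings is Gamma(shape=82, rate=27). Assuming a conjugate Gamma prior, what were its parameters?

Gamma–Poisson conjugacy: posterior shape = α + Σxᵢ, posterior rate = β + n.
So α = 82 − 74 = 8 and β = 27 − 15 = 12.

Gamma(shape=8, rate=12)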